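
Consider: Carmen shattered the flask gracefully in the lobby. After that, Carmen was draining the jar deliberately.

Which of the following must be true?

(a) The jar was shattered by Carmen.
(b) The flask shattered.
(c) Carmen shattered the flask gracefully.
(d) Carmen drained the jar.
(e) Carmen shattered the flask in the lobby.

(a) Not entailed — Carmen shattered the flask, not the jar; the jar belongs to the draining event.
(b) Entailed — 'Carmen shattered the flask' is causative; it entails the inchoative 'the flask shattered'.
(c) Entailed — the original entails any weakening of itself; this just drops 'in the lobby'.
(d) Not entailed — 'was draining' is progressive on an accomplishment; it does not entail the completed 'drained'.
(e) Entailed — every conjunct here is already in the original shattering event.

(b), (c), (e)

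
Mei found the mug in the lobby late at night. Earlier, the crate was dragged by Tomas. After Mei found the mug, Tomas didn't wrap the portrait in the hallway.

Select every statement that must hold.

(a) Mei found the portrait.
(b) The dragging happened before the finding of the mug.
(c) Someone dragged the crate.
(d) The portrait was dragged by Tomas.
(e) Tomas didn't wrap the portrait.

(a) Not entailed — Mei found the mug, not the portrait; the portrait belongs to the wrapping event.
(b) Entailed — the narrative places the dragging before the finding.
(c) Entailed — every conjunct here is already in the original dragging event.
(d) Not entailed — Tomas dragged the crate, not the portrait; the portrait belongs to the wrapping event.
(e) Not entailed — dropping 'in the hallway' under negation is not valid — the original leaves open that Tomas wrapped the portrait some other way.

(b), (c)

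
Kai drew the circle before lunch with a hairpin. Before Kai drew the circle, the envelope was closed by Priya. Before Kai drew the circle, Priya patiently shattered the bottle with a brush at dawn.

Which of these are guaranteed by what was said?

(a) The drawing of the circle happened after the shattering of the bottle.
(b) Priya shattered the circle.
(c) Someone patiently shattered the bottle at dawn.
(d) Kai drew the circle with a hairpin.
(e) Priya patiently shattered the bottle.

(a) Entailed — the narrative places the shattering before the drawing.
(b) Not entailed — Priya shattered the bottle, not the circle; the circle belongs to the drawing event.
(c) Entailed — this follows by dropping conjuncts from the shattering event's description.
(d) Entailed — dropping 'before lunch' leaves a sub-description the original still satisfies.
(e) Entailed — this follows by dropping conjuncts from the shattering event's description.

(a), (c), (d), (e)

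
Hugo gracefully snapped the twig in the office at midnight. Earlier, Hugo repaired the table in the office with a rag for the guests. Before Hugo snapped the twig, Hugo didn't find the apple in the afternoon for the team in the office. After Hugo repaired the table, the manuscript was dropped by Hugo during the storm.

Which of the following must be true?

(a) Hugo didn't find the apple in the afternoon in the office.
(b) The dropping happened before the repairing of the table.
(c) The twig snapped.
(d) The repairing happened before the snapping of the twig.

(c), (d)

(a) Not entailed — dropping 'for the team' under negation is not valid — the original leaves open that Hugo found the apple some other way.
(b) Not entailed — the narrative places the repairing before the dropping, not after.
(c) Entailed — 'Hugo snapped the twig' is causative; it entails the inchoative 'the twig snapped'.
(d) Entailed — the narrative places the repairing before the snapping.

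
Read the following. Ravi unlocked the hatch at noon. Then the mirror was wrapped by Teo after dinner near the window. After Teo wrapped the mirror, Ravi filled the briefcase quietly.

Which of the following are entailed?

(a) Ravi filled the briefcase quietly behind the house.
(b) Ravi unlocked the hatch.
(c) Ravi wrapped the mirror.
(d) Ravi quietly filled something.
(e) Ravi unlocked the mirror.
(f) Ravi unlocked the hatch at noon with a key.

(b), (d)

(a) Not entailed — 'behind the house' adds information not in the original event.
(b) Entailed — every conjunct here is already in the original unlocking event.
(c) Not entailed — the passage has Teo wrapping the mirror, not Ravi.
(d) Entailed — this follows by dropping conjuncts from the filling event's description.
(e) Not entailed — Ravi unlocked the hatch, not the mirror; the mirror belongs to the wrapping event.
(f) Not entailed — 'with a key' adds information not in the original event.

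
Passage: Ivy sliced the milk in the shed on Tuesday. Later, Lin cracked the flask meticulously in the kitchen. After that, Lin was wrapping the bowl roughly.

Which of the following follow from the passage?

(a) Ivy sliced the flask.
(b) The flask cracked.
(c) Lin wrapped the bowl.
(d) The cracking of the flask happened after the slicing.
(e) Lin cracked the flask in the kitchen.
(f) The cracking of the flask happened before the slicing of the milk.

(a) Not entailed — Ivy sliced the milk, not the flask; the flask belongs to the cracking event.
(b) Entailed — 'Lin cracked the flask' is causative; it entails the inchoative 'the flask cracked'.
(c) Not entailed — 'was wrapping' is progressive on an accomplishment; it does not entail the completed 'wrapped'.
(d) Entailed — the narrative places the slicing before the cracking.
(e) Entailed — the original entails any weakening of itself; this just drops 'meticulously'.
(f) Not entailed — the narrative places the slicing before the cracking, not after.

(b), (d), (e)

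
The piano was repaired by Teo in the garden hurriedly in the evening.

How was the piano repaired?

hurriedly

'hurriedly' marks the manner of the repairing event.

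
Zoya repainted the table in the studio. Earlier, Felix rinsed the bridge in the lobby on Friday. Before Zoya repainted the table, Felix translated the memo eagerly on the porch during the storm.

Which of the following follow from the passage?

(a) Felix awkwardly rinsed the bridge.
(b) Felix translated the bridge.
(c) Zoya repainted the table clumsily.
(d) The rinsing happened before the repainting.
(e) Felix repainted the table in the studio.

(a) Not entailed — 'awkwardly' adds information not in the original event.
(b) Not entailed — Felix translated the memo, not the bridge; the bridge belongs to the rinsing event.
(c) Not entailed — 'clumsily' adds information not in the original event.
(d) Entailed — the narrative places the rinsing before the repainting.
(e) Not entailed — the passage has Zoya repainting the table, not Felix.

(d)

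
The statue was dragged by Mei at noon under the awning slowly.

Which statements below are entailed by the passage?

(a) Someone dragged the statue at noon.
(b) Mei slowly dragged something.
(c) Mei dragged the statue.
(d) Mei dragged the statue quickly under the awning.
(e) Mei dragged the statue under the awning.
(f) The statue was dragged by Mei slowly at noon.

(a), (b), (c), (e), (f)

(a) Entailed — the original entails any weakening of itself; this just drops 'under the awning', 'slowly' and generalizes the agent.
(b) Entailed — this follows by dropping conjuncts from the dragging event's description.
(c) Entailed — dropping 'under the awning', 'slowly', 'at noon' leaves a sub-description the original still satisfies.
(d) Not entailed — 'quickly' adds a manner not in (and inconsistent with) the original.
(e) Entailed — dropping 'slowly', 'at noon' leaves a sub-description the original still satisfies.
(f) Entailed — every conjunct here is already in the original dragging event.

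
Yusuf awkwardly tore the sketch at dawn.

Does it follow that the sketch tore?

'Yusuf tore the sketch' is the causative; it entails the inchoative 'the sketch tore'.

yes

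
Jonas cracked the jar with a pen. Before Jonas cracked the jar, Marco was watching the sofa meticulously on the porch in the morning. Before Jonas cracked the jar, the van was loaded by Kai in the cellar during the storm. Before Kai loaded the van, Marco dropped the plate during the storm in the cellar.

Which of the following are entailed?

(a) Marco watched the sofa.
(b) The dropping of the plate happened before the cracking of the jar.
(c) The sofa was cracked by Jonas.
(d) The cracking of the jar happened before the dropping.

(a) Entailed — 'watch' is an activity; 'was watching' entails that some watching happened, so 'watched' holds.
(b) Entailed — the narrative places the dropping before the cracking.
(c) Not entailed — Jonas cracked the jar, not the sofa; the sofa belongs to the watching event.
(d) Not entailed — the narrative places the dropping before the cracking, not after.

(a), (b)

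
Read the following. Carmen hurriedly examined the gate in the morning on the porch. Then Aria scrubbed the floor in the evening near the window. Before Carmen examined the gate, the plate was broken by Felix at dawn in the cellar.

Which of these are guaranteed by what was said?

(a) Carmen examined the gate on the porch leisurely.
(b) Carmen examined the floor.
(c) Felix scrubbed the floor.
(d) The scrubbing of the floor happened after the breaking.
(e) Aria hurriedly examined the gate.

(a) Not entailed — 'leisurely' adds a manner not in (and inconsistent with) the original.
(b) Not entailed — Carmen examined the gate, not the floor; the floor belongs to the scrubbing event.
(c) Not entailed — the passage has Aria scrubbing the floor, not Felix.
(d) Entailed — the narrative places the breaking before the scrubbing.
(e) Not entailed — the passage has Carmen examining the gate, not Aria.

(d)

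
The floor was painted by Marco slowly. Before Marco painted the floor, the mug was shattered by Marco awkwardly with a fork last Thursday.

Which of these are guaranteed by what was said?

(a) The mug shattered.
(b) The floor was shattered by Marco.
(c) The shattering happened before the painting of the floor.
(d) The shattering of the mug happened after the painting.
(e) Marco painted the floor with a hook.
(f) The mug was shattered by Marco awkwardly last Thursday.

(a) Entailed — 'Marco shattered the mug' is causative; it entails the inchoative 'the mug shattered'.
(b) Not entailed — Marco shattered the mug, not the floor; the floor belongs to the painting event.
(c) Entailed — the narrative places the shattering before the painting.
(d) Not entailed — the narrative places the shattering before the painting, not after.
(e) Not entailed — 'with a hook' adds information not in the original event.
(f) Entailed — every conjunct here is already in the original shattering event.

(a), (c), (f)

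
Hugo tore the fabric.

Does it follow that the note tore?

Nothing is said about any note; only the fabric is affected.

no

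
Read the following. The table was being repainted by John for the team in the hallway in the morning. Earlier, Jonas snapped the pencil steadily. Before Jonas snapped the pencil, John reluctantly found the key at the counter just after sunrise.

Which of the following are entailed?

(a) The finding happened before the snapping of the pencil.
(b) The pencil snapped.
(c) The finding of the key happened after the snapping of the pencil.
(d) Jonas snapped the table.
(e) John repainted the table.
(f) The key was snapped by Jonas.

(a), (b)

(a) Entailed — the narrative places the finding before the snapping.
(b) Entailed — 'Jonas snapped the pencil' is causative; it entails the inchoative 'the pencil snapped'.
(c) Not entailed — the narrative places the finding before the snapping, not after.
(d) Not entailed — Jonas snapped the pencil, not the table; the table belongs to the repainting event.
(e) Not entailed — 'was repainting' is progressive on an accomplishment; it does not entail the completed 'repainted'.
(f) Not entailed — Jonas snapped the pencil, not the key; the key belongs to the finding event.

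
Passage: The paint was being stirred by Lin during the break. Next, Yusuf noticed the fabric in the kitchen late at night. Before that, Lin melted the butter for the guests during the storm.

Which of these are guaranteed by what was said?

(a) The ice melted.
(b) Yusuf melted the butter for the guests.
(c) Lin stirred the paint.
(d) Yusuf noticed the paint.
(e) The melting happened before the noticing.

(a) Not entailed — the butter is what melted, not the ice.
(b) Not entailed — the passage has Lin melting the butter, not Yusuf.
(c) Entailed — 'stir' is an activity; 'was stirring' entails that some stirring happened, so 'stirred' holds.
(d) Not entailed — Yusuf noticed the fabric, not the paint; the paint belongs to the stirring event.
(e) Entailed — the narrative places the melting before the noticing.

(c), (e)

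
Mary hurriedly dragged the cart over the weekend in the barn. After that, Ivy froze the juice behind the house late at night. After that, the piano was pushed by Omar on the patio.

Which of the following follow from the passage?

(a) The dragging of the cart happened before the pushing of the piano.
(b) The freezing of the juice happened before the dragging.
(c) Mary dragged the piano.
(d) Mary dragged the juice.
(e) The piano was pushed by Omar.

(a) Entailed — the narrative places the dragging before the pushing.
(b) Not entailed — the narrative places the dragging before the freezing, not after.
(c) Not entailed — Mary dragged the cart, not the piano; the piano belongs to the pushing event.
(d) Not entailed — Mary dragged the cart, not the juice; the juice belongs to the freezing event.
(e) Entailed — every conjunct here is already in the original pushing event.

(a), (e)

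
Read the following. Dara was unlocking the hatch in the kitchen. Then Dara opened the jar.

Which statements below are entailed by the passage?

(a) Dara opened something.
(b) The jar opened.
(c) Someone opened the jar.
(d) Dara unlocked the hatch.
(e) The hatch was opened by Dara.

(a) Entailed — every conjunct here is already in the original opening event.
(b) Entailed — 'Dara opened the jar' is causative; it entails the inchoative 'the jar opened'.
(c) Entailed — every conjunct here is already in the original opening event.
(d) Not entailed — 'was unlocking' is progressive on an accomplishment; it does not entail the completed 'unlocked'.
(e) Not entailed — Dara opened the jar, not the hatch; the hatch belongs to the unlocking event.

(a), (b), (c)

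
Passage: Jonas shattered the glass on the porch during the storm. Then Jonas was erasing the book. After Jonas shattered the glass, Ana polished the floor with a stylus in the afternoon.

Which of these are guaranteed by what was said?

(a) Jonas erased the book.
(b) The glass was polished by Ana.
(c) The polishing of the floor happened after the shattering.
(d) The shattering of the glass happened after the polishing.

(c)

(a) Not entailed — 'was erasing' is progressive on an accomplishment; it does not entail the completed 'erased'.
(b) Not entailed — Ana polished the floor, not the glass; the glass belongs to the shattering event.
(c) Entailed — the narrative places the shattering before the polishing.
(d) Not entailed — the narrative places the shattering before the polishing, not after.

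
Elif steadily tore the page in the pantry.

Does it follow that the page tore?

'Elif tore the page' is the causative; it entails the inchoative 'the page tore'.

yes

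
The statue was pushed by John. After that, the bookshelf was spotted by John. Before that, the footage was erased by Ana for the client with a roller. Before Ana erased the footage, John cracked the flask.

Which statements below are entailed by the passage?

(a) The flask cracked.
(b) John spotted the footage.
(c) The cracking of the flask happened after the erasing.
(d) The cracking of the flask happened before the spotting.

(a) Entailed — 'John cracked the flask' is causative; it entails the inchoative 'the flask cracked'.
(b) Not entailed — John spotted the bookshelf, not the footage; the footage belongs to the erasing event.
(c) Not entailed — the narrative places the cracking before the erasing, not after.
(d) Entailed — the narrative places the cracking before the spotting.

(a), (d)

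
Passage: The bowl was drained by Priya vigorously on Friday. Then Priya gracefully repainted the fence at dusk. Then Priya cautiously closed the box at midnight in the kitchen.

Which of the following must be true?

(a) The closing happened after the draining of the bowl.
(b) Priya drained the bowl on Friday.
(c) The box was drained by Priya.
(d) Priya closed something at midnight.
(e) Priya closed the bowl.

(a), (b), (d)

(a) Entailed — the narrative places the draining before the closing.
(b) Entailed — this follows by dropping conjuncts from the draining event's description.
(c) Not entailed — Priya drained the bowl, not the box; the box belongs to the closing event.
(d) Entailed — dropping 'in the kitchen', 'cautiously' and generalizing the patient leaves a sub-description the original still satisfies.
(e) Not entailed — Priya closed the box, not the bowl; the bowl belongs to the draining event.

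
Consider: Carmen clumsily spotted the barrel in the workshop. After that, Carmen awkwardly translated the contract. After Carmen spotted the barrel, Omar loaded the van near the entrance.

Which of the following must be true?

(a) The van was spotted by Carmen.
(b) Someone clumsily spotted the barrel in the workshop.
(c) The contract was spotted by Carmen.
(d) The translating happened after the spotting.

(b), (d)

(a) Not entailed — Carmen spotted the barrel, not the van; the van belongs to the loading event.
(b) Entailed — the original entails any weakening of itself; this just generalizes the agent.
(c) Not entailed — Carmen spotted the barrel, not the contract; the contract belongs to the translating event.
(d) Entailed — the narrative places the spotting before the translating.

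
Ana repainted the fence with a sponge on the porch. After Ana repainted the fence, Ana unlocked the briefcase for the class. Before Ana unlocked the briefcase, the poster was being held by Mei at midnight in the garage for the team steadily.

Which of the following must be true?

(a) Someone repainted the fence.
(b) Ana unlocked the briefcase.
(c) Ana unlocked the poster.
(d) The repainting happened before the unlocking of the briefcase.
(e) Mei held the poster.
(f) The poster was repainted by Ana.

(a) Entailed — this follows by dropping conjuncts from the repainting event's description.
(b) Entailed — the original entails any weakening of itself; this just drops 'for the class'.
(c) Not entailed — Ana unlocked the briefcase, not the poster; the poster belongs to the holding event.
(d) Entailed — the narrative places the repainting before the unlocking.
(e) Entailed — 'hold' is an activity; 'was holding' entails that some holding happened, so 'held' holds.
(f) Not entailed — Ana repainted the fence, not the poster; the poster belongs to the holding event.

(a), (b), (d), (e)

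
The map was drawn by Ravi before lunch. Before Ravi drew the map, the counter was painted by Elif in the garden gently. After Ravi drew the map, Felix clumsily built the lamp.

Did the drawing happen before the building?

yes

The narrative orders the drawing before the building.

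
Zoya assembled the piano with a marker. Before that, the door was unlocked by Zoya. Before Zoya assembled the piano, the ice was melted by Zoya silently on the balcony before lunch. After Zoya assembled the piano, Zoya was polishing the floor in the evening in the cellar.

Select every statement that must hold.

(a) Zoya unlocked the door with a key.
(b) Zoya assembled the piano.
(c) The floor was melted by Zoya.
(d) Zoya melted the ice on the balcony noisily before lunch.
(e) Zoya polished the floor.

(a) Not entailed — 'with a key' adds information not in the original event.
(b) Entailed — every conjunct here is already in the original assembling event.
(c) Not entailed — Zoya melted the ice, not the floor; the floor belongs to the polishing event.
(d) Not entailed — 'noisily' adds a manner not in (and inconsistent with) the original.
(e) Entailed — 'polish' is an activity; 'was polishing' entails that some polishing happened, so 'polished' holds.

(b), (e)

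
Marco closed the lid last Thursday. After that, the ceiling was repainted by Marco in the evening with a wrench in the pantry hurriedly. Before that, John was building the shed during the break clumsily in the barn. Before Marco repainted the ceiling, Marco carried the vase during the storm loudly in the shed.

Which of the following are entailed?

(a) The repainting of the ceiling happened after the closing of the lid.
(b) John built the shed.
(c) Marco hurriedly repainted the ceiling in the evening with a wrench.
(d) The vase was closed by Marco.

(a) Entailed — the narrative places the closing before the repainting.
(b) Not entailed — 'was building' is progressive on an accomplishment; it does not entail the completed 'built'.
(c) Entailed — the original entails any weakening of itself; this just drops 'in the pantry'.
(d) Not entailed — Marco closed the lid, not the vase; the vase belongs to the carrying event.

(a), (c)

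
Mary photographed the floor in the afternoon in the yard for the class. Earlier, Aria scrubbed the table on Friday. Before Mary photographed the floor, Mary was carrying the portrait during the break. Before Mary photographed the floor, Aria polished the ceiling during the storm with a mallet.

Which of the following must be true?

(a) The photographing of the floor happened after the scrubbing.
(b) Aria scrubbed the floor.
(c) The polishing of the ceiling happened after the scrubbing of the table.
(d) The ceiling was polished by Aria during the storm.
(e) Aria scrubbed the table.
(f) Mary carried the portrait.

(a) Entailed — the narrative places the scrubbing before the photographing.
(b) Not entailed — Aria scrubbed the table, not the floor; the floor belongs to the photographing event.
(c) Not entailed — the narrative doesn't order the scrubbing relative to the polishing.
(d) Entailed — every conjunct here is already in the original polishing event.
(e) Entailed — this follows by dropping conjuncts from the scrubbing event's description.
(f) Entailed — 'carry' is an activity; 'was carrying' entails that some carrying happened, so 'carried' holds.

(a), (d), (e), (f)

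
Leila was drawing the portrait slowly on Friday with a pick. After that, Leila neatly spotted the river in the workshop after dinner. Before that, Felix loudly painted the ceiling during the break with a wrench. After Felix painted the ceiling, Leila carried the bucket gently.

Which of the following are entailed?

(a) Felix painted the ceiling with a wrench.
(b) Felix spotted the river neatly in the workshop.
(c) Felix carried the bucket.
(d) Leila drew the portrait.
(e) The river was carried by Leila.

(a)

(a) Entailed — the original entails any weakening of itself; this just drops 'loudly', 'during the break'.
(b) Not entailed — the passage has Leila spotting the river, not Felix.
(c) Not entailed — the passage has Leila carrying the bucket, not Felix.
(d) Not entailed — 'was drawing' is progressive on an accomplishment; it does not entail the completed 'drew'.
(e) Not entailed — Leila carried the bucket, not the river; the river belongs to the spotting event.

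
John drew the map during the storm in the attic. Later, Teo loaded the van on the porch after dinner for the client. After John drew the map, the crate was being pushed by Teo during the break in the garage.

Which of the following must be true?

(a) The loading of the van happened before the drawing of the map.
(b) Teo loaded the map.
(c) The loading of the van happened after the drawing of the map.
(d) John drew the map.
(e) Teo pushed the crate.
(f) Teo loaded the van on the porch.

(a) Not entailed — the narrative places the drawing before the loading, not after.
(b) Not entailed — Teo loaded the van, not the map; the map belongs to the drawing event.
(c) Entailed — the narrative places the drawing before the loading.
(d) Entailed — this follows by dropping conjuncts from the drawing event's description.
(e) Entailed — 'push' is an activity; 'was pushing' entails that some pushing happened, so 'pushed' holds.
(f) Entailed — dropping 'after dinner', 'for the client' leaves a sub-description the original still satisfies.

(c), (d), (e), (f)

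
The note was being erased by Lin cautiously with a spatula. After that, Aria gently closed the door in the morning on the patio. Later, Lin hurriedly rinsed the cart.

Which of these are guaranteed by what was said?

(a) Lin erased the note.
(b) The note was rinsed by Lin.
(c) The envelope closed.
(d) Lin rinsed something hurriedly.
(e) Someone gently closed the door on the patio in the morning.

(a) Not entailed — 'was erasing' is progressive on an accomplishment; it does not entail the completed 'erased'.
(b) Not entailed — Lin rinsed the cart, not the note; the note belongs to the erasing event.
(c) Not entailed — the door is what closed, not the envelope.
(d) Entailed — this follows by dropping conjuncts from the rinsing event's description.
(e) Entailed — the original entails any weakening of itself; this just generalizes the agent.

(d), (e)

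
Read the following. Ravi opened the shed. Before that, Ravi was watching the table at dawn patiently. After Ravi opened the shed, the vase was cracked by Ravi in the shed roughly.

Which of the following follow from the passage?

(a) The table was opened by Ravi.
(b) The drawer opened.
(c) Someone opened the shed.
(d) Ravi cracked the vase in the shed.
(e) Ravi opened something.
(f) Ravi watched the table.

(c), (d), (e), (f)

(a) Not entailed — Ravi opened the shed, not the table; the table belongs to the watching event.
(b) Not entailed — the shed is what opened, not the drawer.
(c) Entailed — this follows by dropping conjuncts from the opening event's description.
(d) Entailed — this follows by dropping conjuncts from the cracking event's description.
(e) Entailed — every conjunct here is already in the original opening event.
(f) Entailed — 'watch' is an activity; 'was watching' entails that some watching happened, so 'watched' holds.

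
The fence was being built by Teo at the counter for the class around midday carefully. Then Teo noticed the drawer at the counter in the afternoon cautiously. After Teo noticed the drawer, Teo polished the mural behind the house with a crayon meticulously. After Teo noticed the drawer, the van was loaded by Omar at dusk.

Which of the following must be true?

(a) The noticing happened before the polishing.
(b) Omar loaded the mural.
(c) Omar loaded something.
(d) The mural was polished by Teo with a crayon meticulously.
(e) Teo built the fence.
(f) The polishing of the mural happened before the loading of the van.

(a) Entailed — the narrative places the noticing before the polishing.
(b) Not entailed — Omar loaded the van, not the mural; the mural belongs to the polishing event.
(c) Entailed — this follows by dropping conjuncts from the loading event's description.
(d) Entailed — dropping 'behind the house' leaves a sub-description the original still satisfies.
(e) Not entailed — 'was building' is progressive on an accomplishment; it does not entail the completed 'built'.
(f) Not entailed — the narrative doesn't order the polishing relative to the loading.

(a), (c), (d)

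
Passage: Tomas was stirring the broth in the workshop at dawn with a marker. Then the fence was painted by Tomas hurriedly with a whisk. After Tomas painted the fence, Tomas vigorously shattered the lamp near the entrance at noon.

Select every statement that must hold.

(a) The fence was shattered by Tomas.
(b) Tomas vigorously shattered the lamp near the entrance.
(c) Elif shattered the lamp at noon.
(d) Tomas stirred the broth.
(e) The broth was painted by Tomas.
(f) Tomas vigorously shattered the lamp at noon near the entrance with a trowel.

(b), (d)

(a) Not entailed — Tomas shattered the lamp, not the fence; the fence belongs to the painting event.
(b) Entailed — this follows by dropping conjuncts from the shattering event's description.
(c) Not entailed — the passage has Tomas shattering the lamp, not Elif.
(d) Entailed — 'stir' is an activity; 'was stirring' entails that some stirring happened, so 'stirred' holds.
(e) Not entailed — Tomas painted the fence, not the broth; the broth belongs to the stirring event.
(f) Not entailed — 'with a trowel' adds information not in the original event.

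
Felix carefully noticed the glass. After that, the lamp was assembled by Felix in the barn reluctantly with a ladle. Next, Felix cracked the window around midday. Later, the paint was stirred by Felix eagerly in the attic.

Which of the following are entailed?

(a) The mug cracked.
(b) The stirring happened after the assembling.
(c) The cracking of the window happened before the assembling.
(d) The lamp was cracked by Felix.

(b)

(a) Not entailed — the window is what cracked, not the mug.
(b) Entailed — the narrative places the assembling before the stirring.
(c) Not entailed — the narrative places the assembling before the cracking, not after.
(d) Not entailed — Felix cracked the window, not the lamp; the lamp belongs to the assembling event.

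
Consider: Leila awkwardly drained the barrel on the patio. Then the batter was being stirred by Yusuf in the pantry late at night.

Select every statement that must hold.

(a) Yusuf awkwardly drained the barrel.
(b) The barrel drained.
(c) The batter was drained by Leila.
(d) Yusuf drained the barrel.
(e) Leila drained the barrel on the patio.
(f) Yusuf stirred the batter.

(b), (e), (f)

(a) Not entailed — the passage has Leila draining the barrel, not Yusuf.
(b) Entailed — 'Leila drained the barrel' is causative; it entails the inchoative 'the barrel drained'.
(c) Not entailed — Leila drained the barrel, not the batter; the batter belongs to the stirring event.
(d) Not entailed — the passage has Leila draining the barrel, not Yusuf.
(e) Entailed — the original entails any weakening of itself; this just drops 'awkwardly'.
(f) Entailed — 'stir' is an activity; 'was stirring' entails that some stirring happened, so 'stirred' holds.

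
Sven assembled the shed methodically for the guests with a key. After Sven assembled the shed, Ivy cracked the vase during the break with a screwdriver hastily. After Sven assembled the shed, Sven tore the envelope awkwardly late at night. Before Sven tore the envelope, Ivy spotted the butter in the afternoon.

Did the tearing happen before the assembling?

no

The narrative orders the assembling before the tearing.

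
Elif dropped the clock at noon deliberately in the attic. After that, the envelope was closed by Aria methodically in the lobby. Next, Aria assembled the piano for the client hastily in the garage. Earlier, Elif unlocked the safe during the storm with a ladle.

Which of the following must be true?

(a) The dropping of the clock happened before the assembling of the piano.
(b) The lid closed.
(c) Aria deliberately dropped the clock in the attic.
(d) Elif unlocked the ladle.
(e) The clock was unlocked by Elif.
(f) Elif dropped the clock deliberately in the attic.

(a) Entailed — the narrative places the dropping before the assembling.
(b) Not entailed — the envelope is what closed, not the lid.
(c) Not entailed — the passage has Elif dropping the clock, not Aria.
(d) Not entailed — the ladle is the instrument, not what was unlocked.
(e) Not entailed — Elif unlocked the safe, not the clock; the clock belongs to the dropping event.
(f) Entailed — every conjunct here is already in the original dropping event.

(a), (f)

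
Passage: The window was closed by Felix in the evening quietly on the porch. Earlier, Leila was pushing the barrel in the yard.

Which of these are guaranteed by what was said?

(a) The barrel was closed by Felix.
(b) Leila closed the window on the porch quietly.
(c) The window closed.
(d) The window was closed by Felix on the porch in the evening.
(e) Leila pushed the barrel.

(c), (d), (e)

(a) Not entailed — Felix closed the window, not the barrel; the barrel belongs to the pushing event.
(b) Not entailed — the passage has Felix closing the window, not Leila.
(c) Entailed — 'Felix closed the window' is causative; it entails the inchoative 'the window closed'.
(d) Entailed — the original entails any weakening of itself; this just drops 'quietly'.
(e) Entailed — 'push' is an activity; 'was pushing' entails that some pushing happened, so 'pushed' holds.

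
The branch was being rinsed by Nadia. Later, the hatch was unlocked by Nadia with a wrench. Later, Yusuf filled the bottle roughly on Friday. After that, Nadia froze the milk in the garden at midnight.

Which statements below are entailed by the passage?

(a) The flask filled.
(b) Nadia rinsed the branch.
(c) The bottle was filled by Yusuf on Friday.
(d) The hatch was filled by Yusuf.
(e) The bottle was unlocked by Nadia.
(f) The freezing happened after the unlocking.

(b), (c), (f)

(a) Not entailed — the bottle is what filled, not the flask.
(b) Entailed — 'rinse' is an activity; 'was rinsing' entails that some rinsing happened, so 'rinsed' holds.
(c) Entailed — this follows by dropping conjuncts from the filling event's description.
(d) Not entailed — Yusuf filled the bottle, not the hatch; the hatch belongs to the unlocking event.
(e) Not entailed — Nadia unlocked the hatch, not the bottle; the bottle belongs to the filling event.
(f) Entailed — the narrative places the unlocking before the freezing.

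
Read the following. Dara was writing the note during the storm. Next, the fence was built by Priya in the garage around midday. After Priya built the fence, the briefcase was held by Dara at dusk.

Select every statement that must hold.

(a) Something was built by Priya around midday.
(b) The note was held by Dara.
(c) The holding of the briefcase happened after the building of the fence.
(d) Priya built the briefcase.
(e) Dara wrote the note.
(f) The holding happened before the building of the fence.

(a), (c)

(a) Entailed — this follows by dropping conjuncts from the building event's description.
(b) Not entailed — Dara held the briefcase, not the note; the note belongs to the writing event.
(c) Entailed — the narrative places the building before the holding.
(d) Not entailed — Priya built the fence, not the briefcase; the briefcase belongs to the holding event.
(e) Not entailed — 'was writing' is progressive on an accomplishment; it does not entail the completed 'wrote'.
(f) Not entailed — the narrative places the building before the holding, not after.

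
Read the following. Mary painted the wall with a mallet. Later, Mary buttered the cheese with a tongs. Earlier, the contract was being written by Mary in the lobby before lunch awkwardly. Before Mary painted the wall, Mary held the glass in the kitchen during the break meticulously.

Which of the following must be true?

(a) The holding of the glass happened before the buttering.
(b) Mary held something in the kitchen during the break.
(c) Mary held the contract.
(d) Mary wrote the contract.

(a) Entailed — the narrative places the holding before the buttering.
(b) Entailed — this follows by dropping conjuncts from the holding event's description.
(c) Not entailed — Mary held the glass, not the contract; the contract belongs to the writing event.
(d) Not entailed — 'was writing' is progressive on an accomplishment; it does not entail the completed 'wrote'.

(a), (b)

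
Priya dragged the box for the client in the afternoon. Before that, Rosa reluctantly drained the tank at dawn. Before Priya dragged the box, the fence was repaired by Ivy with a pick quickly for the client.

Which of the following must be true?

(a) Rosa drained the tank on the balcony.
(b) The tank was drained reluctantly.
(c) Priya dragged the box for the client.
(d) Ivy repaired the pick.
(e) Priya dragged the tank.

(b), (c)

(a) Not entailed — 'on the balcony' adds information not in the original event.
(b) Entailed — the original entails any weakening of itself; this just drops 'at dawn' and generalizes the agent.
(c) Entailed — every conjunct here is already in the original dragging event.
(d) Not entailed — the pick is the instrument, not what was repaired.
(e) Not entailed — Priya dragged the box, not the tank; the tank belongs to the draining event.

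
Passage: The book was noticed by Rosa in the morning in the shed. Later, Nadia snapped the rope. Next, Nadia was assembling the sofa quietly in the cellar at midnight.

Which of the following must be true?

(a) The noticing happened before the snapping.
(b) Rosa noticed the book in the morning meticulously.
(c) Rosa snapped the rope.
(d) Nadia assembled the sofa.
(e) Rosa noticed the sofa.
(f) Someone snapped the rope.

(a) Entailed — the narrative places the noticing before the snapping.
(b) Not entailed — 'meticulously' adds information not in the original event.
(c) Not entailed — the passage has Nadia snapping the rope, not Rosa.
(d) Not entailed — 'was assembling' is progressive on an accomplishment; it does not entail the completed 'assembled'.
(e) Not entailed — Rosa noticed the book, not the sofa; the sofa belongs to the assembling event.
(f) Entailed — the original entails any weakening of itself; this just generalizes the agent.

(a), (f)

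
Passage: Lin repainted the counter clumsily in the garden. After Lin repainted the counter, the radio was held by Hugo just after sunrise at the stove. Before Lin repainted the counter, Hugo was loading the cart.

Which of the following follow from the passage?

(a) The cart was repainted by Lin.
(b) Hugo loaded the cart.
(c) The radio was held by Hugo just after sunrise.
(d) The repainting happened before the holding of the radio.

(a) Not entailed — Lin repainted the counter, not the cart; the cart belongs to the loading event.
(b) Not entailed — 'was loading' is progressive on an accomplishment; it does not entail the completed 'loaded'.
(c) Entailed — dropping 'at the stove' leaves a sub-description the original still satisfies.
(d) Entailed — the narrative places the repainting before the holding.

(c), (d)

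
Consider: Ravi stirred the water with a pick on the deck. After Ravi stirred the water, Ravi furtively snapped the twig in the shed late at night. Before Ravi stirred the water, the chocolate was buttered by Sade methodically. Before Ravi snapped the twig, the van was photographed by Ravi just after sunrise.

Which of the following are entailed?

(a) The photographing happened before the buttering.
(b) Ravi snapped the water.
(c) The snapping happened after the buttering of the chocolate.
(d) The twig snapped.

(c), (d)

(a) Not entailed — the narrative doesn't order the photographing relative to the buttering.
(b) Not entailed — Ravi snapped the twig, not the water; the water belongs to the stirring event.
(c) Entailed — the narrative places the buttering before the snapping.
(d) Entailed — 'Ravi snapped the twig' is causative; it entails the inchoative 'the twig snapped'.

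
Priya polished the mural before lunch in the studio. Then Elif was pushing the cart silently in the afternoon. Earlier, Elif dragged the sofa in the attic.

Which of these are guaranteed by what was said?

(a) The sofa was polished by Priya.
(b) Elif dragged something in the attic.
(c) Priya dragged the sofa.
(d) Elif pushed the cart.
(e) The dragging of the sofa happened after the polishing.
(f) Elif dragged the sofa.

(b), (d), (f)

(a) Not entailed — Priya polished the mural, not the sofa; the sofa belongs to the dragging event.
(b) Entailed — generalizing the patient leaves a sub-description the original still satisfies.
(c) Not entailed — the passage has Elif dragging the sofa, not Priya.
(d) Entailed — 'push' is an activity; 'was pushing' entails that some pushing happened, so 'pushed' holds.
(e) Not entailed — the narrative doesn't order the polishing relative to the dragging.
(f) Entailed — this follows by dropping conjuncts from the dragging event's description.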